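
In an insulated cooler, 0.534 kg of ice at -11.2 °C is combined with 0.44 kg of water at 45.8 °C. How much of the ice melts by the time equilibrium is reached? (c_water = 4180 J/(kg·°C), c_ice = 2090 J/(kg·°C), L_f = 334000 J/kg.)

m_melted ≈ 0.215 kg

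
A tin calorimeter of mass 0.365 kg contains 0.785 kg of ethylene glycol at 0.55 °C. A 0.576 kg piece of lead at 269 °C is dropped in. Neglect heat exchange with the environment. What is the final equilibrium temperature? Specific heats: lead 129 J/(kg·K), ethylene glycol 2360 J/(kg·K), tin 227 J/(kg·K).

T_f ≈ 10.5 °C

With ΣQ=0 the equilibrium temperature is the m·c-weighted mean:
T_f = (74.3*269 + 1852.6*0.55 + 82.86*0.55) / (74.3 + 1852.6 + 82.86)
    = 21052 / 2009.8 ≈ 10.48 °C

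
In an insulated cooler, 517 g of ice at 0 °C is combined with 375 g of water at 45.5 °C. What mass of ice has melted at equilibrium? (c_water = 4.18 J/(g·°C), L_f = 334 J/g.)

m_melted ≈ 214 g

Heat available from the water dropping to 0 °C: 375·4.18·45.5 = 71321 J.
Melting all 517 g of ice would need 517·334 = 172678 J.
Since 71321 < 172678 J, not all the ice melts; equilibrium is at 0 °C.
m_melted·334 = 71321  ⇒  m_melted ≈ 213.5 g.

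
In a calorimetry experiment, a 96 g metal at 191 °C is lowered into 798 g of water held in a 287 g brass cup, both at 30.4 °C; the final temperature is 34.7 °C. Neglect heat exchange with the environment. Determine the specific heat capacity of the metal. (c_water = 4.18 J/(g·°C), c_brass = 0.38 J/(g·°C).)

Energy conservation, ΣQ = 0:
96·c·(34.7 − 191) + 798·4.18·(34.7 − 30.4) + 287·0.38·(34.7 − 30.4) = 0
-15005 c = -14812
c = -14812/-15005 ≈ 0.9872 J/(g·°C)

c ≈ 0.987 J/(g·°C)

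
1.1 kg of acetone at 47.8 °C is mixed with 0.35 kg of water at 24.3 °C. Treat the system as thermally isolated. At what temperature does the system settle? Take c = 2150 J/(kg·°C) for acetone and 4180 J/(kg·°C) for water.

Conservation of energy gives ΣQ = 0:
1.1·2150·(T − 47.8) + 0.35·4180·(T − 24.3) = 0
3828 T = 148598
T = 148598/3828 ≈ 38.82 °C

T_f ≈ 38.8 °C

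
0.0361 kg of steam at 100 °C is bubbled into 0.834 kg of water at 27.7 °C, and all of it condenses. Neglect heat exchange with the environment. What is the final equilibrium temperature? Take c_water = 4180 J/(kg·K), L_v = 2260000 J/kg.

T_f ≈ 53.1 °C

Setting the total heat transfer to zero:
steam→water at 100 °C releases m L_v = 0.0361·2260000 = 81586
  condensate cools 100→T: 0.0361·4180·(T − 100) = 150.9(T − 100)
  water warms: 0.834·4180·(T − 27.7) = 3486.1(T − 27.7)
3637 T = 81586 + 15090 + 96566 = 193241
T ≈ 53.13 °C — below 100 °C, confirming all the steam condensed.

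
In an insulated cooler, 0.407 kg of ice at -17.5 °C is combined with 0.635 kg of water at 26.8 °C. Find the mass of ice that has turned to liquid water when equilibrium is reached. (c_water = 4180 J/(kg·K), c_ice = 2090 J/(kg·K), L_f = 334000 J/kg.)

Cooling the water to 0 °C releases 0.635·4180·26.8 = 71135 J.
Of that, 0.407·2090·17.5 = 14886 J goes to bring the ice to 0 °C, leaving 56249 J.
To melt every bit of ice: 0.407·334000 = 135938 J.
Since 56249 < 135938 J, not all the ice melts; equilibrium is at 0 °C.
m_melt = 56249 / L_f = 0.1684 kg.

m_melted ≈ 0.168 kg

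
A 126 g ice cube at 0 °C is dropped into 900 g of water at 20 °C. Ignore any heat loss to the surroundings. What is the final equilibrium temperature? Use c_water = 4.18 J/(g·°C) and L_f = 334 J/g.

Energy conservation, ΣQ = 0:
fusion: m_ice L_f = 126×334 = 42084; meltwater 0→T: 126×4.18×T = 526.68 T; water: 3762(T − 20)
4288.7 T = 75240 − 42084 = 33156
T ≈ 7.73 °C. Since T > 0 °C, the all-ice-melts assumption holds.

T_f ≈ 7.7 °C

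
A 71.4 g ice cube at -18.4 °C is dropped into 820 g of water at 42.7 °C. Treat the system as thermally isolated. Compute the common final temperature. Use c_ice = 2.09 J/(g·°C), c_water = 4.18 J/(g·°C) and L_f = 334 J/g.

T_f ≈ 32.1 °C

Setting the total heat transfer to zero:
ice -18.4→0 °C: 71.4·2.09·18.4 = 2745.8
  melt ice: 71.4·334 = 23848
  meltwater 0→T: 71.4·4.18·T = 298.45 T
  water: 3427.6(T − 42.7)
3726.1 T = 146359 − 26593 = 119765
T ≈ 32.14 °C (positive, so assuming full melt was valid).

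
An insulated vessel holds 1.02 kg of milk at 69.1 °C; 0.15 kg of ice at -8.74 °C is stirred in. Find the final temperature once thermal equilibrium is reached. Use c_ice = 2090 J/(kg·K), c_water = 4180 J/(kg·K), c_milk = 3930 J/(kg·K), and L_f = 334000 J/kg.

T_f ≈ 48.4 °C

Net heat exchanged in the isolated system is zero:
warm ice to 0 °C: 0.15·2090·(0 − (-8.74)) = 2740
  melt ice: 0.15·334000 = 50100
  meltwater 0→T: 0.15·4180·T = 627 T
  milk: 4008.6(T − 69.1)
4635.6 T = 276994 − 52840 = 224154
T ≈ 48.35 °C (positive, so assuming full melt was valid).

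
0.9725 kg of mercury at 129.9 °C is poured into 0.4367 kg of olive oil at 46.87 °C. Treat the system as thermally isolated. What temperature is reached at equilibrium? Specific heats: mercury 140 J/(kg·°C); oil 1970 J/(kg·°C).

Let T be the final temperature. ΣQ_i = 0:
0.9725×140×(T − 129.9) + 0.4367×1970×(T − 46.87) = 0
136.15(T − 129.9) + 860.3(T − 46.87) = 0
(136.15 + 860.3) T = 136.15×129.9 + 860.3×46.87
T ≈ 58.21 °C

T_f ≈ 58.2 °C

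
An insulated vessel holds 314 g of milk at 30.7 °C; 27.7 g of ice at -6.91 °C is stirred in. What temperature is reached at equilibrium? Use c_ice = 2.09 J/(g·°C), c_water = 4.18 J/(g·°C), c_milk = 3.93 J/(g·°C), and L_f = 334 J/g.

Energy balance with sensible and latent terms:
warm ice to 0 °C: 27.7×2.09×(0 − (-6.91)) = 400.04; melt ice: 27.7×334 = 9251.8; meltwater 0→T: 27.7×4.18×T = 115.79 T; milk: 1234(T − 30.7)
1349.8 T = 37884 − 9651.8 = 28233
T ≈ 20.92 °C (positive, so assuming full melt was valid).

T_f ≈ 20.9 °C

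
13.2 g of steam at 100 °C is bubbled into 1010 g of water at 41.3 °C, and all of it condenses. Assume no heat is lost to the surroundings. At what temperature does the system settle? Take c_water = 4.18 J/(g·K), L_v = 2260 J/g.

Net heat exchanged in the isolated system is zero:
condense steam: −13.2·2260 = −29832; condensate cools 100→T: 13.2·4.18·(T − 100) = 55.18(T − 100); water warms: 1010·4.18·(T − 41.3) = 4221.8(T − 41.3)
4277 T = 29832 + 5517.6 + 174360 = 209710
T ≈ 49.03 °C — below 100 °C, confirming all the steam condensed.

T_f ≈ 49.0 °C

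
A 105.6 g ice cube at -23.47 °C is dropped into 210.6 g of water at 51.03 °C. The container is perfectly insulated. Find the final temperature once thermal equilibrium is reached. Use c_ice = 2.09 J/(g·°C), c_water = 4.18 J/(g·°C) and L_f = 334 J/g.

Net heat exchanged in the isolated system is zero:
warm ice to 0 °C: 105.6·2.09·(0 − (-23.47)) = 5179.9; melt ice: 105.6·334 = 35270; meltwater 0→T: 105.6·4.18·T = 441.41 T; water: 880.31(T − 51.03)
1321.7 T = 44922 − 40450 = 4471.8
T ≈ 3.38 °C — above 0 °C, consistent with complete melting.

T_f ≈ 3.4 °C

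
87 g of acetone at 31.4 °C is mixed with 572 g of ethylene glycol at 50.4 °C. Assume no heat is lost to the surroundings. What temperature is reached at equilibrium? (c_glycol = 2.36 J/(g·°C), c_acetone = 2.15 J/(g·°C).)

Heat lost by the glycol equals heat gained by the acetone:
572×2.36×(50.4 − T) = 87×2.15×(T − 31.4)
1349.9(50.4 − T) = 187.05(T − 31.4)
1537 T = 73909  ⇒  T ≈ 48.09 °C

T_f ≈ 48.1 °C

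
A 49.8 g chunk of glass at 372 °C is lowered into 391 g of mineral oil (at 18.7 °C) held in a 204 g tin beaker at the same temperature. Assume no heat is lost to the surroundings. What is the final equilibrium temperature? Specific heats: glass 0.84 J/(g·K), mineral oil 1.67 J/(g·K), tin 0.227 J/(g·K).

Energy conservation, ΣQ = 0:
49.8*0.84*(T − 372) + 391*1.67*(T − 18.7) + 204*0.227*(T − 18.7) = 0
741.11 T = 28638
T = 28638/741.11 ≈ 38.64 °C

T_f ≈ 38.6 °C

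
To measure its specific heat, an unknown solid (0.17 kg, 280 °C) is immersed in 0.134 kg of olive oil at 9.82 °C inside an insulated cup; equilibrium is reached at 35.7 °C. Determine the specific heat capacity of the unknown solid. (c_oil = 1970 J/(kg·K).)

Net heat exchanged in the isolated system is zero:
0.17·c·(35.7 − 280) + 0.134·1970·(35.7 − 9.82) = 0
-41.53 c = -6831.8
c = -6831.8/-41.53 ≈ 164.5 J/(kg·K)

c ≈ 164 J/(kg·K)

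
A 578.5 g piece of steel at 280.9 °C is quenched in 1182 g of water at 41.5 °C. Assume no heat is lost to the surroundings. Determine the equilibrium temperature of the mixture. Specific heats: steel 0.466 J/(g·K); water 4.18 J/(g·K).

T_f is the heat-capacity-weighted average of the initial temperatures:
T_f = (269.58·280.9 + 4940.8·41.5) / (269.58 + 4940.8)
    = 280767 / 5210.3 ≈ 53.89 °C

T_f ≈ 53.9 °C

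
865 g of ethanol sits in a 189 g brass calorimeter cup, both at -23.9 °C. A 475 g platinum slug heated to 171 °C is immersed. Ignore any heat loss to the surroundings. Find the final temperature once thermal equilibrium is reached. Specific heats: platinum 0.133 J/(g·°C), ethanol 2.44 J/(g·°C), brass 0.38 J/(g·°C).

Conservation of energy gives ΣQ = 0:
475·0.133·(T − 171) + 865·2.44·(T − (-23.9)) + 189·0.38·(T − (-23.9)) = 0
63.18(T − 171) + 2110.6(T − (-23.9)) + 71.82(T − (-23.9)) = 0
2245.6 T = -41357
T = -41357/2245.6 ≈ -18.42 °C

T_f ≈ -18.4 °C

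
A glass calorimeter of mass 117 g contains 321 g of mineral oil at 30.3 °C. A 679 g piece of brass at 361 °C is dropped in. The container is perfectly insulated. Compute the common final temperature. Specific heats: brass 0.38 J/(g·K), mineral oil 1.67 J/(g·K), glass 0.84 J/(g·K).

T_f ≈ 125.9 °C

Heat gained plus heat lost sum to zero:
679·0.38·(T − 361) + 321·1.67·(T − 30.3) + 117·0.84·(T − 30.3) = 0
258.02(T − 361) + 536.07(T − 30.3) + 98.28(T − 30.3) = 0
(258.02 + 536.07 + 98.28) T = 258.02·361 + 536.07·30.3 + 98.28·30.3
T = 112366 / 892.37 = 126 °C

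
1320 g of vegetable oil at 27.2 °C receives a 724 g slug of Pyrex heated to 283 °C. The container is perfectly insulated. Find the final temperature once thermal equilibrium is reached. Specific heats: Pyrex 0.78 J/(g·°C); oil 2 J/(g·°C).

T_f ≈ 72.3 °C

With ΣQ=0 the equilibrium temperature is the m·c-weighted mean:
T_f = (564.72·283 + 2640·27.2) / (564.72 + 2640)
    = 231624 / 3204.7 ≈ 72.28 °C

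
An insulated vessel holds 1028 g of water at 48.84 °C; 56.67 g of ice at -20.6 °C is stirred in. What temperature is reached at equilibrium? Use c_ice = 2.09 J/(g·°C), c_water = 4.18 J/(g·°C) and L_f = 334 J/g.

T_f ≈ 41.6 °C

Energy conservation, ΣQ = 0:
ice -20.6→0 °C: 56.67·2.09·20.6 = 2439.9; melt ice: 56.67·334 = 18928; warm the meltwater: 236.88 T; water cools: 1028·4.18·(T − 48.84) = 4297(T − 48.84)
4533.9 T = 209867 − 21368 = 188500
T ≈ 41.58 °C. Since T > 0 °C, the all-ice-melts assumption holds.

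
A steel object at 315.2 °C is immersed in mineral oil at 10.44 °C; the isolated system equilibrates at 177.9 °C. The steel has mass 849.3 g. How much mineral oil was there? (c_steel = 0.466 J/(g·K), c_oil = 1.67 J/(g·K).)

m ≈ 194 g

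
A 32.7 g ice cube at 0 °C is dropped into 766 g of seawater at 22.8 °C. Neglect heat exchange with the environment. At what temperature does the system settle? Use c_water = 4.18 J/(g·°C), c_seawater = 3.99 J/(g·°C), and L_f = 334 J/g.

Taking heat into each body as positive, Σ m c ΔT = 0:
fusion: m_ice L_f = 32.7×334 = 10922; warm the meltwater: 136.69 T; seawater cools: 766×3.99×(T − 22.8) = 3056.3(T − 22.8)
3193 T = 69685 − 10922 = 58763
T ≈ 18.40 °C. Since T > 0 °C, the all-ice-melts assumption holds.

T_f ≈ 18.4 °C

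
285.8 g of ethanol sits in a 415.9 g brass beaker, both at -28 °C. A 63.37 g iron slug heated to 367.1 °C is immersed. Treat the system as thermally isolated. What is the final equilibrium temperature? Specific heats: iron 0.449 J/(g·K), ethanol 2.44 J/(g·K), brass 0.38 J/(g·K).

Heat gained plus heat lost sum to zero:
63.37·0.449·(T − 367.1) + 285.8·2.44·(T − (-28)) + 415.9·0.38·(T − (-28)) = 0
28.45(T − 367.1) + 697.35(T − (-28)) + 158.04(T − (-28)) = 0
(28.45 + 697.35 + 158.04) T = 28.45·367.1 + 697.35·(-28) + 158.04·(-28)
T = -13506/883.85 ≈ -15.28 °C

T_f ≈ -15.3 °C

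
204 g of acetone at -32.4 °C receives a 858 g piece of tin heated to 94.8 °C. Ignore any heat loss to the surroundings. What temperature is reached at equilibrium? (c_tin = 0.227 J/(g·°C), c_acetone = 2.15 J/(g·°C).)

T_f ≈ 6.7 °C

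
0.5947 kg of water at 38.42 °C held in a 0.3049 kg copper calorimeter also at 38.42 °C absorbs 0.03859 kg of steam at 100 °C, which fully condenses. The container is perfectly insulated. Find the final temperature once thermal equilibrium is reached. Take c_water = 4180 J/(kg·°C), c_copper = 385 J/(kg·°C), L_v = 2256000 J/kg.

Heat gained plus heat lost sum to zero:
condense steam: −0.03859·2256000 = −87059; condensed water 100 °C→T: 161.31(T − 100); original water: 2485.8(T − 38.42); copper cup: 0.3049·385·(T − 38.42) = 117.39(T − 38.42)
2764.5 T = 87059 + 16131 + 100016 = 203206
T ≈ 73.50 °C (< 100 °C, so full condensation is consistent).

T_f ≈ 73.5 °C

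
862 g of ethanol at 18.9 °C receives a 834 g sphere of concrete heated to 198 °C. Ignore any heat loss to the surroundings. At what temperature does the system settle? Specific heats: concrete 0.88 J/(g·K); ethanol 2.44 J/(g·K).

T_f ≈ 65.2 °C

Set heat shed by the hot body equal to heat absorbed by the cold body:
834*0.88*(198 − T) = 862*2.44*(T − 18.9)
733.92(198 − T) = 2103.3(T − 18.9)
2837.2 T = 185068  ⇒  T ≈ 65.23 °C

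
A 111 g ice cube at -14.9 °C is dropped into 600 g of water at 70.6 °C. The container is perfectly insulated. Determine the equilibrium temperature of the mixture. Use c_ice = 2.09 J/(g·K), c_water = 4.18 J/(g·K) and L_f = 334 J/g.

Net heat exchanged in the isolated system is zero:
warm ice to 0 °C: 111·2.09·(0 − (-14.9)) = 3456.7
  latent heat to melt: 111·334 = 37074
  warm the meltwater: 463.98 T
  water cools: 600·4.18·(T − 70.6) = 2508(T − 70.6)
2972 T = 177065 − 40531 = 136534
T ≈ 45.94 °C (positive, so assuming full melt was valid).

T_f ≈ 45.9 °C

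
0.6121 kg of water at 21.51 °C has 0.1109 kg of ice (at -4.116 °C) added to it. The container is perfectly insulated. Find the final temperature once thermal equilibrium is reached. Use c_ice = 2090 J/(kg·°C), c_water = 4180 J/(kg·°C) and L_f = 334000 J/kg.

T_f ≈ 5.6 °C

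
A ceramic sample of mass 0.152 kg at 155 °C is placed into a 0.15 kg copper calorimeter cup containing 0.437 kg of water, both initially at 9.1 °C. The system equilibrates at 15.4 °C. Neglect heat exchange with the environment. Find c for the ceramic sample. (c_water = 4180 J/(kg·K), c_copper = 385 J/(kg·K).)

Conservation of energy gives ΣQ = 0:
0.152×c×(15.4 − 155) + 0.437×4180×(15.4 − 9.1) + 0.15×385×(15.4 − 9.1) = 0
-21.22 c = -11872
c = -11872/-21.22 ≈ 559.5 J/(kg·K)

c ≈ 559 J/(kg·K)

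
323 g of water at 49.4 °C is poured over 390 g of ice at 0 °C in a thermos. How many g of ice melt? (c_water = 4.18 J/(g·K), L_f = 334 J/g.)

m_melted ≈ 200 g

Cooling the water to 0 °C releases 323·4.18·49.4 = 66697 J.
To melt every bit of ice: 390·334 = 130260 J.
Since 66697 < 130260 J, not all the ice melts; equilibrium is at 0 °C.
m_melted·334 = 66697  ⇒  m_melted ≈ 199.7 g.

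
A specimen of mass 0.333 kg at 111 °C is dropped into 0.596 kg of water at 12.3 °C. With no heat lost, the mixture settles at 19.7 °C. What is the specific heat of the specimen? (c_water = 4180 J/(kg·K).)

c ≈ 606 J/(kg·K)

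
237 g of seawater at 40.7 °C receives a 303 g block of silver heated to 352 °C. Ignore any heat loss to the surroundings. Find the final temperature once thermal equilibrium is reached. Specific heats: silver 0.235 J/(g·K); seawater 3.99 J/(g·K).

T_f ≈ 62.5 °C

T_f is the heat-capacity-weighted average of the initial temperatures:
T_f = (71.2·352 + 945.63·40.7) / (71.2 + 945.63)
    = 63551 / 1016.8 ≈ 62.50 °C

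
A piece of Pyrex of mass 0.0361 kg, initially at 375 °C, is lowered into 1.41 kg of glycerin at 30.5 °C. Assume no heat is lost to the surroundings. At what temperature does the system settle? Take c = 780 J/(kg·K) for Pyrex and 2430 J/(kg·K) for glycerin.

T_f ≈ 33.3 °C

Net heat exchanged in the isolated system is zero:
0.0361*780*(T − 375) + 1.41*2430*(T − 30.5) = 0
28.16(T − 375) + 3426.3(T − 30.5) = 0
3454.5 T = 115061
T = 115061 / 3454.5 = 33.3 °C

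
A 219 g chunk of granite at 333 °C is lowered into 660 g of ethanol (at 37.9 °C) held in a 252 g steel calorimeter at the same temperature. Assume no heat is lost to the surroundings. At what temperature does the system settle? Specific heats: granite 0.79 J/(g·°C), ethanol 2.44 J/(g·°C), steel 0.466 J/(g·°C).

T_f ≈ 64.8 °C

Conservation of energy gives ΣQ = 0:
219·0.79·(T − 333) + 660·2.44·(T − 37.9) + 252·0.466·(T − 37.9) = 0
173.01(T − 333) + 1610.4(T − 37.9) + 117.43(T − 37.9) = 0
(173.01 + 1610.4 + 117.43) T = 173.01·333 + 1610.4·37.9 + 117.43·37.9
T ≈ 64.76 °C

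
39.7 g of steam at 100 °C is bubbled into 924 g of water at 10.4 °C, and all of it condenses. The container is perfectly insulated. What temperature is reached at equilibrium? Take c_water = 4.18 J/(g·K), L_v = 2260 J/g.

T_f ≈ 36.4 °C

Let T be the final temperature. ΣQ_i = 0:
steam→water at 100 °C releases m L_v = 39.7×2260 = 89722; condensed water 100 °C→T: 165.95(T − 100); original water: 3862.3(T − 10.4)
4028.3 T = 89722 + 16595 + 40168 = 146485
T ≈ 36.36 °C, under the boiling point, so the assumption holds.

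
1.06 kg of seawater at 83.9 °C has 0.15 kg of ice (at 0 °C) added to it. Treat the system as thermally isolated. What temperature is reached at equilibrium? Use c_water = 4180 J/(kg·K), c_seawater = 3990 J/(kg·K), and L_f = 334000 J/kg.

Net heat exchanged in the isolated system is zero:
fusion: m_ice L_f = 0.15·334000 = 50100; warm the meltwater: 627 T; seawater cools: 1.06·3990·(T − 83.9) = 4229.4(T − 83.9)
4856.4 T = 354847 − 50100 = 304747
T ≈ 62.75 °C (positive, so assuming full melt was valid).

T_f ≈ 62.8 °C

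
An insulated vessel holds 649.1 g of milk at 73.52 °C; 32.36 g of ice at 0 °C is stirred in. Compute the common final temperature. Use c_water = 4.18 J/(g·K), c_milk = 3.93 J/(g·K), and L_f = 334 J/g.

Heat gained plus heat lost sum to zero:
melt ice: 32.36·334 = 10808; warm the meltwater: 135.26 T; milk cools: 649.1·3.93·(T − 73.52) = 2551(T − 73.52)
2686.2 T = 187547 − 10808 = 176739
T ≈ 65.79 °C. Since T > 0 °C, the all-ice-melts assumption holds.

T_f ≈ 65.8 °C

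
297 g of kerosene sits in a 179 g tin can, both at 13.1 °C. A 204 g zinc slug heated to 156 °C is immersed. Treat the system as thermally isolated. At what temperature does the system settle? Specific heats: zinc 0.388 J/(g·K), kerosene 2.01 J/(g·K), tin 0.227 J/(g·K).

T_f ≈ 28.9 °C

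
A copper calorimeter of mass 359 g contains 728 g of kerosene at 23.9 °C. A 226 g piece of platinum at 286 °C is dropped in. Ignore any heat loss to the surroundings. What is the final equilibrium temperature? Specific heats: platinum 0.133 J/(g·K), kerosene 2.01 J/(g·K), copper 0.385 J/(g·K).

T_f ≈ 28.7 °C

T_f = Σ m_i c_i T_i / Σ m_i c_i:
T_f = (30.06*286 + 1463.3*23.9 + 138.22*23.9) / (30.06 + 1463.3 + 138.22)
    = 46872 / 1631.6 ≈ 28.73 °C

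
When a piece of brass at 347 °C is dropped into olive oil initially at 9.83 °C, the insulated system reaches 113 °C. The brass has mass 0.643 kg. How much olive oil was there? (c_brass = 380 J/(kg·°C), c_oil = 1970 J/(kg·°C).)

m ≈ 0.281 kg

Let T be the final temperature. ΣQ_i = 0:
0.643×380×(113 − 347) + m×1970×(113 − 9.83) = 0
203245 m = 57176
m = 57176/203245 ≈ 0.2813 kg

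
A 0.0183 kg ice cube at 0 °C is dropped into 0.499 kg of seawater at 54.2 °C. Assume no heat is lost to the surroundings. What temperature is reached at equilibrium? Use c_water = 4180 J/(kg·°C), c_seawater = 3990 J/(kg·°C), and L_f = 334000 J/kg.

Sum of m c ΔT and latent-heat terms is zero:
melt ice: 0.0183×334000 = 6112.2; warm the meltwater: 76.49 T; seawater: 1991(T − 54.2)
2067.5 T = 107913 − 6112.2 = 101801
T ≈ 49.24 °C — above 0 °C, consistent with complete melting.

T_f ≈ 49.2 °C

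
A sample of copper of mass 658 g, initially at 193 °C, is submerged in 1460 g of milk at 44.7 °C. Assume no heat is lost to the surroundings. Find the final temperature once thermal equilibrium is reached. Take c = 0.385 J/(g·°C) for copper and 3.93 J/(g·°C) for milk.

T_f ≈ 51.0 °C

Conservation of energy gives ΣQ = 0:
658*0.385*(T − 193) + 1460*3.93*(T − 44.7) = 0
5991.1 T = 305372
T ≈ 50.97 °C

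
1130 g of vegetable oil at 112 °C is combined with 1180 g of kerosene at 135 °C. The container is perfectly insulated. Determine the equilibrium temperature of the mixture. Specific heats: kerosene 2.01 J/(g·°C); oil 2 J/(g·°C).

T_f ≈ 123.8 °C

|Q_kerosene| = |Q_oil|:
1180×2.01×(135 − T) = 1130×2×(T − 112)
2371.8(135 − T) = 2260(T − 112)
4631.8 T = 573313  ⇒  T ≈ 123.78 °C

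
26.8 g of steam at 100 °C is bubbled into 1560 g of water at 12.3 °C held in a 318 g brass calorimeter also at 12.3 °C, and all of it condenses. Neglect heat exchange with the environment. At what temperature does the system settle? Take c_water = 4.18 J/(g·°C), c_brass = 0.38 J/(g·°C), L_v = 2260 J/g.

Energy balance with sensible and latent terms:
latent heat released on condensation: 26.8×2260 = 60568; condensed water 100 °C→T: 112.02(T − 100); original water: 6520.8(T − 12.3); cup: 120.84(T − 12.3)
6753.7 T = 60568 + 11202 + 81692 = 153463
T ≈ 22.72 °C — below 100 °C, confirming all the steam condensed.

T_f ≈ 22.7 °C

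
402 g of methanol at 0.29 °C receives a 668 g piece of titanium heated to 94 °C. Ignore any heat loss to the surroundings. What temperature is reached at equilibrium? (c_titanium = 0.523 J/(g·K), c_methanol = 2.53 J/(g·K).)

T_f ≈ 24.2 °C

Setting the total heat transfer to zero:
668·0.523·(T − 94) + 402·2.53·(T − 0.29) = 0
349.36(T − 94) + 1017.1(T − 0.29) = 0
(349.36 + 1017.1) T = 349.36·94 + 1017.1·0.29
T = 33135/1366.4 ≈ 24.25 °C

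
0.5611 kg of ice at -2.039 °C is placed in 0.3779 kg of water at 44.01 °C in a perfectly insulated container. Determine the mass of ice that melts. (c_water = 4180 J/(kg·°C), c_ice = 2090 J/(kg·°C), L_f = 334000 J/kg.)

m_melted ≈ 0.201 kg

Water can give up m c ΔT = 0.3779×4180×44.01 = 69519 J before reaching 0 °C.
Warming the ice to 0 °C takes 0.5611×2090×2.039 = 2391.1 J, leaving 67128 J for melting.
Fully melting the ice requires m_ice L_f = 0.5611×334000 = 187407 J.
Since 67128 < 187407 J, not all the ice melts; equilibrium is at 0 °C.
m_melt = 67128 / L_f = 0.201 kg.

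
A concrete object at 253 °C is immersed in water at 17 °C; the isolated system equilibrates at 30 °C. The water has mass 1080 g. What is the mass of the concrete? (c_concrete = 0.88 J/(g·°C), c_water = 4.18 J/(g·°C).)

m ≈ 299 g

Energy conservation, ΣQ = 0:
m·0.88·(30 − 253) + 1080·4.18·(30 − 17) = 0
-196.24 m = -58687
m = -58687/-196.24 ≈ 299.1 g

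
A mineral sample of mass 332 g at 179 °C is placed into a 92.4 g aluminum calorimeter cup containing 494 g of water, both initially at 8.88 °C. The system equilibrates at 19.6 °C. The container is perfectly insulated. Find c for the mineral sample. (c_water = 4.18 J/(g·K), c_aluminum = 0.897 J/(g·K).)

c ≈ 0.435 J/(g·K)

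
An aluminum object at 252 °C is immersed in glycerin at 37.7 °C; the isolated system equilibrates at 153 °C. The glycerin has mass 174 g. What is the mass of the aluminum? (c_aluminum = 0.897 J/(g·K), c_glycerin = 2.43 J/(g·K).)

Let T be the final temperature. ΣQ_i = 0:
m×0.897×(153 − 252) + 174×2.43×(153 − 37.7) = 0
-88.8 m = -48751
m = -48751/-88.8 ≈ 549 g

m ≈ 549 g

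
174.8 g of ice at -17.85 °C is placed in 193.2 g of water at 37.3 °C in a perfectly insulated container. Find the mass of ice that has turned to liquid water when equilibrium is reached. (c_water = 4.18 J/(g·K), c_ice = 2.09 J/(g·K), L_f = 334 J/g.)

m_melted ≈ 70.7 g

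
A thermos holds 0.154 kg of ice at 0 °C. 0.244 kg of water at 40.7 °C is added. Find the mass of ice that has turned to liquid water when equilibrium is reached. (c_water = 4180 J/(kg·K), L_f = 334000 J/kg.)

m_melted ≈ 0.124 kg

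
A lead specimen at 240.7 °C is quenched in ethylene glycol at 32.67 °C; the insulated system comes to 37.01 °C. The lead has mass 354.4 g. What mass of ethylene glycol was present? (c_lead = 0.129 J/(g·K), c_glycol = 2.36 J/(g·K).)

m ≈ 909 g

Heat gained plus heat lost sum to zero:
354.4·0.129·(37.01 − 240.7) + m·2.36·(37.01 − 32.67) = 0
10.24 m = 9312.2
m = 9312.2/10.24 ≈ 909.2 g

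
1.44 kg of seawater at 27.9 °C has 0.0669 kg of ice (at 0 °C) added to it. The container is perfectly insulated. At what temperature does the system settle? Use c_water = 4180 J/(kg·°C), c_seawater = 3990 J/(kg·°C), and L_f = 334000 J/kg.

Net heat exchanged in the isolated system is zero:
fusion: m_ice L_f = 0.0669·334000 = 22345; warm the meltwater: 279.64 T; seawater: 5745.6(T − 27.9)
6025.2 T = 160302 − 22345 = 137958
T ≈ 22.90 °C — above 0 °C, consistent with complete melting.

T_f ≈ 22.9 °C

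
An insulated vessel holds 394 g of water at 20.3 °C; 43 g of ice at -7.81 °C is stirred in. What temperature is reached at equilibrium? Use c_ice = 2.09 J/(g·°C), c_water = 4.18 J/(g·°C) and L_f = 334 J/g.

T_f ≈ 10.1 °C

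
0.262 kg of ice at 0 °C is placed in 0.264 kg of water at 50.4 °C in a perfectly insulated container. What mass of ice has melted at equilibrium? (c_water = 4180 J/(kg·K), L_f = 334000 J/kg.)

m_melted ≈ 0.167 kg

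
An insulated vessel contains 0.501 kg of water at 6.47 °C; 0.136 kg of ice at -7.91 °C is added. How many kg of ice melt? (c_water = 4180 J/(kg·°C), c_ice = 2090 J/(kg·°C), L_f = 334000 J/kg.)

m_melted ≈ 0.0338 kg

Water can give up m c ΔT = 0.501·4180·6.47 = 13549 J before reaching 0 °C.
Of that, 0.136·2090·7.91 = 2248.3 J goes to bring the ice to 0 °C, leaving 11301 J.
Fully melting the ice requires m_ice L_f = 0.136·334000 = 45424 J.
That's not enough to melt it all — equilibrium is at 0 °C with ice remaining.
m_melted·334000 = 11301  ⇒  m_melted ≈ 0.03384 kg.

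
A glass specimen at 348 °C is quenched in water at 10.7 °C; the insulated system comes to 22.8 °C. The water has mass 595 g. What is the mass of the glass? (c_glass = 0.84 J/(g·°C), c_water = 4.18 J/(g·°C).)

m ≈ 110 g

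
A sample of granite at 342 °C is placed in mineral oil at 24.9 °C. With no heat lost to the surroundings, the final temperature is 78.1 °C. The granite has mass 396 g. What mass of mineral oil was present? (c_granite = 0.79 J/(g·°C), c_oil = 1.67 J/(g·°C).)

m ≈ 929 g

Heat lost by the granite = heat gained by the oil:
396×0.79×(342 − 78.1) = m×1.67×(78.1 − 24.9)
88.84 m = 82558  ⇒  m ≈ 929.3 g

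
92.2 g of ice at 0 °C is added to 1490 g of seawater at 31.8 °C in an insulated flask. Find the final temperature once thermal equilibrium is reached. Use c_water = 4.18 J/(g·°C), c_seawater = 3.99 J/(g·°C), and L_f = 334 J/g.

Sum of m c ΔT and latent-heat terms is zero:
fusion: m_ice L_f = 92.2×334 = 30795
  meltwater 0→T: 92.2×4.18×T = 385.4 T
  seawater cools: 1490×3.99×(T − 31.8) = 5945.1(T − 31.8)
6330.5 T = 189054 − 30795 = 158259
T ≈ 25.00 °C (positive, so assuming full melt was valid).

T_f ≈ 25.0 °C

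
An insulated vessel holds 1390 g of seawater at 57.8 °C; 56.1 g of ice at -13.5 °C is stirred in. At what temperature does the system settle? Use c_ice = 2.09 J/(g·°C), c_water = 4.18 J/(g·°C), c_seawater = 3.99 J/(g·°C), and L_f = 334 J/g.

Energy conservation, ΣQ = 0:
ice -13.5→0 °C: 56.1×2.09×13.5 = 1582.9
  melt ice: 56.1×334 = 18737
  warm the meltwater: 234.5 T
  seawater: 5546.1(T − 57.8)
5780.6 T = 320565 − 20320 = 300244
T ≈ 51.94 °C — above 0 °C, consistent with complete melting.

T_f ≈ 51.9 °C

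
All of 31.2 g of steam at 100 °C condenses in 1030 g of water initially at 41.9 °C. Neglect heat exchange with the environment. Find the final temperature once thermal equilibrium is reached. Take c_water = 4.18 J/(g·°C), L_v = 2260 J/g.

T_f ≈ 59.5 °C

Energy balance with sensible and latent terms:
condense steam: −31.2·2260 = −70512
  condensed water 100 °C→T: 130.42(T − 100)
  water warms: 1030·4.18·(T − 41.9) = 4305.4(T − 41.9)
4435.8 T = 70512 + 13042 + 180396 = 263950
T ≈ 59.50 °C — below 100 °C, confirming all the steam condensed.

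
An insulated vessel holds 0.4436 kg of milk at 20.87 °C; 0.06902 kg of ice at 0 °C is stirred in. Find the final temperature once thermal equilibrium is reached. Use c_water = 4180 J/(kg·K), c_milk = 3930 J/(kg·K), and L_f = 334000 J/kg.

T_f ≈ 6.6 °C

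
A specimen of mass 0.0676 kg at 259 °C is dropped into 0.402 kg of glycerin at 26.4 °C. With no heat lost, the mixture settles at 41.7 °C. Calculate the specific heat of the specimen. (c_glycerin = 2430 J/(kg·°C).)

Heat lost by the specimen = heat gained by the glycerin:
0.0676·c·(259 − 41.7) = 0.402·2430·(41.7 − 26.4)
14.69 c = 14946  ⇒  c ≈ 1017 J/(kg·°C)

c ≈ 1020 J/(kg·°C)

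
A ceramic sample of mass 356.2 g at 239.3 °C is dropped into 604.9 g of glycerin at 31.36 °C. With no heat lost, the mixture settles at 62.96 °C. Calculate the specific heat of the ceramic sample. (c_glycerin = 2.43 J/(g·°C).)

Setting the total heat transfer to zero:
356.2·c·(62.96 − 239.3) + 604.9·2.43·(62.96 − 31.36) = 0
-62812 c = -46449
c = -46449/-62812 ≈ 0.7395 J/(g·°C)

c ≈ 0.739 J/(g·°C)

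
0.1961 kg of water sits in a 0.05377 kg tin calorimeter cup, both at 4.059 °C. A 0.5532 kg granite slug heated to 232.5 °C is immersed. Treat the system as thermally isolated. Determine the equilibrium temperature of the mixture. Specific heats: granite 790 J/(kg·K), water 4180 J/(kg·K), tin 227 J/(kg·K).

T_f ≈ 82.7 °C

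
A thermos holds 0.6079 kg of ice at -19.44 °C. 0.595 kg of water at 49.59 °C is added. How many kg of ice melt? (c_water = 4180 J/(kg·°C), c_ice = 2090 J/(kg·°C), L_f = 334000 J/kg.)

Heat available from the water dropping to 0 °C: 0.595·4180·49.59 = 123335 J.
Of that, 0.6079·2090·19.44 = 24699 J goes to bring the ice to 0 °C, leaving 98637 J.
Fully melting the ice requires m_ice L_f = 0.6079·334000 = 203039 J.
Since 98637 < 203039 J, not all the ice melts; equilibrium is at 0 °C.
m_melted·334000 = 98637  ⇒  m_melted ≈ 0.2953 kg.

m_melted ≈ 0.295 kg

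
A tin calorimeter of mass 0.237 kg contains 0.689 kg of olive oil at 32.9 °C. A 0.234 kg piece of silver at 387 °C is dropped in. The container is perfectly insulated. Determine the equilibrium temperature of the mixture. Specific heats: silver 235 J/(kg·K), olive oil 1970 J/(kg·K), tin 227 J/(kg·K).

T_f ≈ 46.2 °C

Conservation of energy gives ΣQ = 0:
0.234×235×(T − 387) + 0.689×1970×(T − 32.9) + 0.237×227×(T − 32.9) = 0
54.99(T − 387) + 1357.3(T − 32.9) + 53.8(T − 32.9) = 0
1466.1 T = 67707
T ≈ 46.18 °C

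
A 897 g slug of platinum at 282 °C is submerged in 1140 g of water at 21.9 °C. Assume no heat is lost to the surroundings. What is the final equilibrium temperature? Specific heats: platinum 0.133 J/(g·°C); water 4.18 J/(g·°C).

Heat gained plus heat lost sum to zero:
897*0.133*(T − 282) + 1140*4.18*(T − 21.9) = 0
4884.5 T = 138001
T = 138001/4884.5 ≈ 28.25 °C

T_f ≈ 28.3 °C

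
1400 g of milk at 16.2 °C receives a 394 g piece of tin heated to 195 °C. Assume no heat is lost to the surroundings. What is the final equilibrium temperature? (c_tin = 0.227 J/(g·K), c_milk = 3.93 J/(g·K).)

T_f ≈ 19.1 °C

|Q_tin| = |Q_milk|:
394×0.227×(195 − T) = 1400×3.93×(T − 16.2)
89.44(195 − T) = 5502(T − 16.2)
5591.4 T = 106573  ⇒  T ≈ 19.06 °C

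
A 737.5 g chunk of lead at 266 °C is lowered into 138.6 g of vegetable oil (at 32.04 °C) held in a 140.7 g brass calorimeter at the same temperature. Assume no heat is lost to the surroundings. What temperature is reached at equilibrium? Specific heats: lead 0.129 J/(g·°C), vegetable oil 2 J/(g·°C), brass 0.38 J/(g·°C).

Conservation of energy gives ΣQ = 0:
737.5*0.129*(T − 266) + 138.6*2*(T − 32.04) + 140.7*0.38*(T − 32.04) = 0
425.8 T = 35901
T = 35901 / 425.8 = 84.3 °C

T_f ≈ 84.3 °C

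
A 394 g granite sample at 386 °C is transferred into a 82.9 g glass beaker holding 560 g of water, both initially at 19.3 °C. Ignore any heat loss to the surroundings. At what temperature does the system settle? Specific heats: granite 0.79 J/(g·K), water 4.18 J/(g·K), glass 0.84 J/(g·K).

T_f = Σ m_i c_i T_i / Σ m_i c_i:
T_f = (311.26×386 + 2340.8×19.3 + 69.64×19.3) / (311.26 + 2340.8 + 69.64)
    = 166668 / 2721.7 ≈ 61.24 °C

T_f ≈ 61.2 °C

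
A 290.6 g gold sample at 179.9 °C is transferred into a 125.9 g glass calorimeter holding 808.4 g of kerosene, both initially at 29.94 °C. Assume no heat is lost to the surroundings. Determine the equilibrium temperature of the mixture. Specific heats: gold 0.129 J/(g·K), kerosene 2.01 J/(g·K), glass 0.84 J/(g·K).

T_f ≈ 33.1 °C

Setting the total heat transfer to zero:
290.6·0.129·(T − 179.9) + 808.4·2.01·(T − 29.94) + 125.9·0.84·(T − 29.94) = 0
37.49(T − 179.9) + 1624.9(T − 29.94) + 105.76(T − 29.94) = 0
1768.1 T = 58559
T = 58559 / 1768.1 = 33.1 °C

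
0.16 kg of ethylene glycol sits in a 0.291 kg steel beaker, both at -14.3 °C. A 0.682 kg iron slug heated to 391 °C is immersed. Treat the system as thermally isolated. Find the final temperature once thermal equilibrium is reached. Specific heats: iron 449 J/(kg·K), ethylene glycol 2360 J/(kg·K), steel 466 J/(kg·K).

T_f = Σ m_i c_i T_i / Σ m_i c_i:
T_f = (306.22×391 + 377.6×(-14.3) + 135.61×(-14.3)) / (306.22 + 377.6 + 135.61)
    = 112392 / 819.42 ≈ 137.16 °C

T_f ≈ 137.2 °C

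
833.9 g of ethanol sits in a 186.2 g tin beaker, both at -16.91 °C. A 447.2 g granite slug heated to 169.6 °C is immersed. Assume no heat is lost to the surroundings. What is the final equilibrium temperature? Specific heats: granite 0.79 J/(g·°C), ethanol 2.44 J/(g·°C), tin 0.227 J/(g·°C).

T_f ≈ 10.2 °C

Conservation of energy gives ΣQ = 0:
447.2·0.79·(T − 169.6) + 833.9·2.44·(T − (-16.91)) + 186.2·0.227·(T − (-16.91)) = 0
353.29(T − 169.6) + 2034.7(T − (-16.91)) + 42.27(T − (-16.91)) = 0
2430.3 T = 24796
T = 24796/2430.3 ≈ 10.20 °C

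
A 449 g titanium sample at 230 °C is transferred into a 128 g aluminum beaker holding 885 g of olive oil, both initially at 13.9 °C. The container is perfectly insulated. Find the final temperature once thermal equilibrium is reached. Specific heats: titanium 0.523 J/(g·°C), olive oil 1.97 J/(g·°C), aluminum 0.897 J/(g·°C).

T_f ≈ 38.1 °C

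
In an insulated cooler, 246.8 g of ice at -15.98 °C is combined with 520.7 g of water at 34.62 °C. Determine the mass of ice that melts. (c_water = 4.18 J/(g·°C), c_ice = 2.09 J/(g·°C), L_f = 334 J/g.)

Cooling the water to 0 °C releases 520.7×4.18×34.62 = 75351 J.
Of that, 246.8×2.09×15.98 = 8242.7 J goes to bring the ice to 0 °C, leaving 67109 J.
To melt every bit of ice: 246.8×334 = 82431 J.
Since 67109 < 82431 J, not all the ice melts; equilibrium is at 0 °C.
m_melt = 67109 / L_f = 200.9 g.

m_melted ≈ 201 g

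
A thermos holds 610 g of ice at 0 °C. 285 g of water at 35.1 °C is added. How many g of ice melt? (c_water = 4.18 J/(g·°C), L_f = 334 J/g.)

m_melted ≈ 125 g

Water can give up m c ΔT = 285×4.18×35.1 = 41815 J before reaching 0 °C.
To melt every bit of ice: 610×334 = 203740 J.
41815 J < 203740 J, so only part of the ice melts and the system sits at 0 °C.
m_melt = 41815 / L_f = 125.2 g.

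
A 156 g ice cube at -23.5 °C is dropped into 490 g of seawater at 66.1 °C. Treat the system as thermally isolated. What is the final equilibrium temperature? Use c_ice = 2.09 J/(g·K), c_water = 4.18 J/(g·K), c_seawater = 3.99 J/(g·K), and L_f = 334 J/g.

T_f ≈ 26.6 °C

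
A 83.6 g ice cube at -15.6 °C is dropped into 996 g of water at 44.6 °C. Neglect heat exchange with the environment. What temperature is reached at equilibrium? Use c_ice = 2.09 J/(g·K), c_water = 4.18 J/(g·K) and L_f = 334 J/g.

Taking heat into each body as positive, Σ m c ΔT = 0:
ice -15.6→0 °C: 83.6×2.09×15.6 = 2725.7; melt ice: 83.6×334 = 27922; meltwater 0→T: 83.6×4.18×T = 349.45 T; water: 4163.3(T − 44.6)
4512.7 T = 185682 − 30648 = 155034
T ≈ 34.35 °C. Since T > 0 °C, the all-ice-melts assumption holds.

T_f ≈ 34.4 °C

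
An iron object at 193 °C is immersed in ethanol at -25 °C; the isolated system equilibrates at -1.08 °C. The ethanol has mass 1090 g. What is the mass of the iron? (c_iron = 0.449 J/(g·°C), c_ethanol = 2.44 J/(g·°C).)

|Q_iron| = |Q_ethanol|:
m×0.449×(193 − -1.08) = 1090×2.44×(-1.08 − (-25))
87.14 m = 63618  ⇒  m ≈ 730 g

m ≈ 730 g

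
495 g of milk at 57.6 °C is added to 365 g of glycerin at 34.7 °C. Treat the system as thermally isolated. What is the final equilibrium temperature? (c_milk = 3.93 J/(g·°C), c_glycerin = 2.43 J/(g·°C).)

Set heat shed by the hot body equal to heat absorbed by the cold body:
495*3.93*(57.6 − T) = 365*2.43*(T − 34.7)
1945.4(57.6 − T) = 886.95(T − 34.7)
2832.3 T = 142829  ⇒  T ≈ 50.43 °C

T_f ≈ 50.4 °C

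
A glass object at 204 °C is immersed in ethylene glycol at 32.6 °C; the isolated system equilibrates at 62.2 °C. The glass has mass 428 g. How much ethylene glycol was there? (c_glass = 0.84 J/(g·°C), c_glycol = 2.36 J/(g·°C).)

m ≈ 730 g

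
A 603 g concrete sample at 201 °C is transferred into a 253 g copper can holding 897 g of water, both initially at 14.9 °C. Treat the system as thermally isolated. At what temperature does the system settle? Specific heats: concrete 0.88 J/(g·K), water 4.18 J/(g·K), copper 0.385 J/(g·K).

T_f ≈ 37.5 °C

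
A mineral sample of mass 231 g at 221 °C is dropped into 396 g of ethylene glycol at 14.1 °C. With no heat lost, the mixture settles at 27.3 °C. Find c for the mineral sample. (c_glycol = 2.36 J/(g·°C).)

Heat lost by the mineral sample = heat gained by the glycol:
231·c·(221 − 27.3) = 396·2.36·(27.3 − 14.1)
44745 c = 12336  ⇒  c ≈ 0.2757 J/(g·°C)

c ≈ 0.276 J/(g·°C)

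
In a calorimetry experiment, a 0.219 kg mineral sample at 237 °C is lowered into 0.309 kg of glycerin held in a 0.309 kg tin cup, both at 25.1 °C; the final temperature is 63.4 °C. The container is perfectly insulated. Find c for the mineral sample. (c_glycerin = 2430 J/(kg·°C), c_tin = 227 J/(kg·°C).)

Let T be the final temperature. ΣQ_i = 0:
0.219×c×(63.4 − 237) + 0.309×2430×(63.4 − 25.1) + 0.309×227×(63.4 − 25.1) = 0
-38.02 c = -31445
c = -31445/-38.02 ≈ 827.1 J/(kg·°C)

c ≈ 827 J/(kg·°C)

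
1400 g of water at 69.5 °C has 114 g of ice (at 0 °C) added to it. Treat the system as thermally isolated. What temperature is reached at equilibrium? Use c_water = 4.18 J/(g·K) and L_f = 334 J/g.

T_f ≈ 58.3 °C

Let T be the final temperature. ΣQ_i = 0:
fusion: m_ice L_f = 114×334 = 38076; meltwater 0→T: 114×4.18×T = 476.52 T; water: 5852(T − 69.5)
6328.5 T = 406714 − 38076 = 368638
T ≈ 58.25 °C (positive, so assuming full melt was valid).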